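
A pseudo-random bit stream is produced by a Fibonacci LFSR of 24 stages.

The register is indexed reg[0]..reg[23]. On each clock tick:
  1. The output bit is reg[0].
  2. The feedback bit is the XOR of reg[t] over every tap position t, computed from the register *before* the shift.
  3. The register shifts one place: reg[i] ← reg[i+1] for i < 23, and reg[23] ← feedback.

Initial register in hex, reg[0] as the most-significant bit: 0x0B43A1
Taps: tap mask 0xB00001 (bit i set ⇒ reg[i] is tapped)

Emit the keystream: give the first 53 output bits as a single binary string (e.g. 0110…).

00001011010000111010000111001011000111101110001011010

k : reg_k → out_k, fb_k
0: 000010110100001110100001 → 0, fb=1
1: 000101101000011101000011 → 0, fb=1
2: 001011010000111010000111 → 0, fb=0
3: 010110100001110100001110 → 0, fb=0
4: 101101000011101000011100 → 1, fb=1
5: 011010000111010000111001 → 0, fb=0
6: 110100001110100001110010 → 1, fb=1
7: 101000011101000011100101 → 1, fb=1
8: 010000111010000111001011 → 0, fb=0
9: 100001110100001110010110 → 1, fb=0
10: 000011101000011100101100 → 0, fb=0
11: 000111010000111001011000 → 0, fb=1
12: 001110100001110010110001 → 0, fb=1
13: 011101000011100101100011 → 0, fb=1
14: 111010000111001011000111 → 1, fb=1
15: 110100001110010110001111 → 1, fb=0
16: 101000011100101100011110 → 1, fb=1
17: 010000111001011000111101 → 0, fb=1
18: 100001110010110001111011 → 1, fb=1
19: 000011100101100011110111 → 0, fb=0
20: 000111001011000111101110 → 0, fb=0
21: 001110010110001111011100 → 0, fb=0
22: 011100101100011110111000 → 0, fb=1
23: 111001011000111101110001 → 1, fb=0
24: 110010110001111011100010 → 1, fb=1
25: 100101100011110111000101 → 1, fb=1
26: 001011000111101110001011 → 0, fb=0
27: 010110001111011100010110 → 0, fb=1
28: 101100011110111000101101 → 1, fb=0
29: 011000111101110001011010 → 0, fb=1
30: 110001111011100010110101 → 1, fb=1
31: 100011110111000101101011 → 1, fb=1
32: 000111101110001011010111 → 0, fb=0
33: 001111011100010110101110 → 0, fb=0
34: 011110111000101101011100 → 0, fb=0
35: 111101110001011010111000 → 1, fb=0
36: 111011100010110101110000 → 1, fb=1
37: 110111000101101011100001 → 1, fb=0
38: 101110001011010111000010 → 1, fb=1
39: 011100010110101110000101 → 0, fb=0
40: 111000101101011100001010 → 1, fb=0
41: 110001011010111000010100 → 1, fb=0
42: 100010110101110000101000 → 1, fb=0
43: 000101101011100001010000 → 0, fb=0
44: 001011010111000010100000 → 0, fb=0
45: 010110101110000101000000 → 0, fb=0
46: 101101011100001010000000 → 1, fb=1
47: 011010111000010100000001 → 0, fb=1
48: 110101110000101000000011 → 1, fb=0
49: 101011100001010000000110 → 1, fb=0
50: 010111000010100000001100 → 0, fb=0
51: 101110000101000000011000 → 1, fb=0
52: 011100001010000000110000 → 0, fb=0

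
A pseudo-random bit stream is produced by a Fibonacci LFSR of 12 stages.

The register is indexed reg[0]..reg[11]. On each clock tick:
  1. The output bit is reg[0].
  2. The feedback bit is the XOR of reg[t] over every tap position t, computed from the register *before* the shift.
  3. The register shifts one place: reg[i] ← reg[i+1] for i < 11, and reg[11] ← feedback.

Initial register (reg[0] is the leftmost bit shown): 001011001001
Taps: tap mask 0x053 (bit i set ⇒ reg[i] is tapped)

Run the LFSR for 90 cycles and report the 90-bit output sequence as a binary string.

001011001001100110100101100111010000001101111110110111011001110110000001111011100111010010

k : reg_k → out_k, fb_k
0: 001011001001 → 0, fb=1
1: 010110010011 → 0, fb=0
2: 101100100110 → 1, fb=0
3: 011001001100 → 0, fb=1
4: 110010011001 → 1, fb=1
5: 100100110011 → 1, fb=0
6: 001001100110 → 0, fb=1
7: 010011001101 → 0, fb=0
8: 100110011010 → 1, fb=0
9: 001100110100 → 0, fb=1
10: 011001101001 → 0, fb=0
11: 110011010010 → 1, fb=1
12: 100110100101 → 1, fb=1
13: 001101001011 → 0, fb=0
14: 011010010110 → 0, fb=0
15: 110100101100 → 1, fb=1
16: 101001011001 → 1, fb=1
17: 010010110011 → 0, fb=1
18: 100101100111 → 1, fb=0
19: 001011001110 → 0, fb=1
20: 010110011101 → 0, fb=0
21: 101100111010 → 1, fb=0
22: 011001110100 → 0, fb=0
23: 110011101000 → 1, fb=0
24: 100111010000 → 1, fb=0
25: 001110100000 → 0, fb=0
26: 011101000000 → 0, fb=1
27: 111010000001 → 1, fb=1
28: 110100000011 → 1, fb=0
29: 101000000110 → 1, fb=1
30: 010000001101 → 0, fb=1
31: 100000011011 → 1, fb=1
32: 000000110111 → 0, fb=1
33: 000001101111 → 0, fb=1
34: 000011011111 → 0, fb=1
35: 000110111111 → 0, fb=0
36: 001101111110 → 0, fb=1
37: 011011111101 → 0, fb=1
38: 110111111011 → 1, fb=0
39: 101111110110 → 1, fb=1
40: 011111101101 → 0, fb=1
41: 111111011011 → 1, fb=1
42: 111110110111 → 1, fb=0
43: 111101101110 → 1, fb=1
44: 111011011101 → 1, fb=1
45: 110110111011 → 1, fb=0
46: 101101110110 → 1, fb=0
47: 011011101100 → 0, fb=1
48: 110111011001 → 1, fb=1
49: 101110110011 → 1, fb=1
50: 011101100111 → 0, fb=0
51: 111011001110 → 1, fb=1
52: 110110011101 → 1, fb=1
53: 101100111011 → 1, fb=0
54: 011001110110 → 0, fb=0
55: 110011101100 → 1, fb=0
56: 100111011000 → 1, fb=0
57: 001110110000 → 0, fb=0
58: 011101100000 → 0, fb=0
59: 111011000000 → 1, fb=1
60: 110110000001 → 1, fb=1
61: 101100000011 → 1, fb=1
62: 011000000111 → 0, fb=1
63: 110000001111 → 1, fb=0
64: 100000011110 → 1, fb=1
65: 000000111101 → 0, fb=1
66: 000001111011 → 0, fb=1
67: 000011110111 → 0, fb=0
68: 000111101110 → 0, fb=0
69: 001111011100 → 0, fb=1
70: 011110111001 → 0, fb=1
71: 111101110011 → 1, fb=1
72: 111011100111 → 1, fb=0
73: 110111001110 → 1, fb=1
74: 101110011101 → 1, fb=0
75: 011100111010 → 0, fb=0
76: 111001110100 → 1, fb=1
77: 110011101001 → 1, fb=0
78: 100111010010 → 1, fb=0
79: 001110100100 → 0, fb=0
80: 011101001000 → 0, fb=1
81: 111010010001 → 1, fb=1
82: 110100100011 → 1, fb=1
83: 101001000111 → 1, fb=1
84: 010010001111 → 0, fb=0
85: 100100011110 → 1, fb=1
86: 001000111101 → 0, fb=1
87: 010001111011 → 0, fb=0
88: 100011110110 → 1, fb=1
89: 000111101101 → 0, fb=0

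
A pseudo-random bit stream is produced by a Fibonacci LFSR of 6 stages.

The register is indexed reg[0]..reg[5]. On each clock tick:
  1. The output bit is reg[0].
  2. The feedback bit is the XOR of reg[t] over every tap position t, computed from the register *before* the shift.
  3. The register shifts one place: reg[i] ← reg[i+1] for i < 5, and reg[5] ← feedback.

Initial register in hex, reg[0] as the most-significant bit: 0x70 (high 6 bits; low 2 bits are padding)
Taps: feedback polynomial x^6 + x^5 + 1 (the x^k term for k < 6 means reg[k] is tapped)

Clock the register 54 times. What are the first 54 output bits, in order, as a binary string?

011100010111100101000110000100000111111010101100110111

tick  register→output (feedback)
  0  011100→0 (0)
  1  111000→1 (1)
  2  110001→1 (0)
  3  100010→1 (1)
  4  000101→0 (1)
  5  001011→0 (1)
  6  010111→0 (1)
  7  101111→1 (0)
  8  011110→0 (0)
  9  111100→1 (1)
 10  111001→1 (0)
 11  110010→1 (1)
 12  100101→1 (0)
 13  001010→0 (0)
 14  010100→0 (0)
 15  101000→1 (1)
 16  010001→0 (1)
 17  100011→1 (0)
 18  000110→0 (0)
 19  001100→0 (0)
 20  011000→0 (0)
 21  110000→1 (1)
 22  100001→1 (0)
 23  000010→0 (0)
 24  000100→0 (0)
 25  001000→0 (0)
 26  010000→0 (0)
 27  100000→1 (1)
 28  000001→0 (1)
 29  000011→0 (1)
 30  000111→0 (1)
 31  001111→0 (1)
 32  011111→0 (1)
 33  111111→1 (0)
 34  111110→1 (1)
 35  111101→1 (0)
 36  111010→1 (1)
 37  110101→1 (0)
 38  101010→1 (1)
 39  010101→0 (1)
 40  101011→1 (0)
 41  010110→0 (0)
 42  101100→1 (1)
 43  011001→0 (1)
 44  110011→1 (0)
 45  100110→1 (1)
 46  001101→0 (1)
 47  011011→0 (1)
 48  110111→1 (0)
 49  101110→1 (1)
 50  011101→0 (1)
 51  111011→1 (0)
 52  110110→1 (1)
 53  101101→1 (0)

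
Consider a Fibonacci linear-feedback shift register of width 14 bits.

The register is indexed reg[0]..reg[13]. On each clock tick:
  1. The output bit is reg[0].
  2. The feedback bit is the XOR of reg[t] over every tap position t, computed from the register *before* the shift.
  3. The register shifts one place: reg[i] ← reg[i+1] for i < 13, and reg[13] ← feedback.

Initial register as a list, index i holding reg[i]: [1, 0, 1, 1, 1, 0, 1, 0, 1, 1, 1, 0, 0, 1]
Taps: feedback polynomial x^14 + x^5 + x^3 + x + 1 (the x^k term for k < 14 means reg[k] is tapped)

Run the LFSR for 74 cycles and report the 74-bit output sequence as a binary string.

10111010111001010001001010010111110001111111101000100010011011001110000100

k : reg_k → out_k, fb_k
0: 10111010111001 → 1, fb=0
1: 01110101110010 → 0, fb=1
2: 11101011100101 → 1, fb=0
3: 11010111001010 → 1, fb=0
4: 10101110010100 → 1, fb=0
5: 01011100101000 → 0, fb=1
6: 10111001010001 → 1, fb=0
7: 01110010100010 → 0, fb=0
8: 11100101000100 → 1, fb=1
9: 11001010001001 → 1, fb=0
10: 10010100010010 → 1, fb=1
11: 00101000100101 → 0, fb=0
12: 01010001001010 → 0, fb=0
13: 10100010010100 → 1, fb=1
14: 01000100101001 → 0, fb=0
15: 10001001010010 → 1, fb=1
16: 00010010100101 → 0, fb=1
17: 00100101001011 → 0, fb=1
18: 01001010010111 → 0, fb=1
19: 10010100101111 → 1, fb=1
20: 00101001011111 → 0, fb=0
21: 01010010111110 → 0, fb=0
22: 10100101111100 → 1, fb=0
23: 01001011111000 → 0, fb=1
24: 10010111110001 → 1, fb=1
25: 00101111100011 → 0, fb=1
26: 01011111000111 → 0, fb=1
27: 10111110001111 → 1, fb=1
28: 01111100011111 → 0, fb=1
29: 11111000111111 → 1, fb=1
30: 11110001111111 → 1, fb=1
31: 11100011111111 → 1, fb=0
32: 11000111111110 → 1, fb=1
33: 10001111111101 → 1, fb=0
34: 00011111111010 → 0, fb=0
35: 00111111110100 → 0, fb=0
36: 01111111101000 → 0, fb=1
37: 11111111010001 → 1, fb=0
38: 11111110100010 → 1, fb=0
39: 11111101000100 → 1, fb=0
40: 11111010001000 → 1, fb=1
41: 11110100010001 → 1, fb=0
42: 11101000100010 → 1, fb=0
43: 11010001000100 → 1, fb=1
44: 10100010001001 → 1, fb=1
45: 01000100010011 → 0, fb=0
46: 10001000100110 → 1, fb=1
47: 00010001001101 → 0, fb=1
48: 00100010011011 → 0, fb=0
49: 01000100110110 → 0, fb=0
50: 10001001101100 → 1, fb=1
51: 00010011011001 → 0, fb=1
52: 00100110110011 → 0, fb=1
53: 01001101100111 → 0, fb=0
54: 10011011001110 → 1, fb=0
55: 00110110011100 → 0, fb=0
56: 01101100111000 → 0, fb=0
57: 11011001110000 → 1, fb=1
58: 10110011100001 → 1, fb=0
59: 01100111000010 → 0, fb=0
60: 11001110000100 → 1, fb=1
61: 10011100001001 → 1, fb=1
62: 00111000010011 → 0, fb=1
63: 01110000100111 → 0, fb=0
64: 11100001001110 → 1, fb=0
65: 11000010011100 → 1, fb=0
66: 10000100111000 → 1, fb=0
67: 00001001110000 → 0, fb=0
68: 00010011100000 → 0, fb=1
69: 00100111000001 → 0, fb=1
70: 01001110000011 → 0, fb=0
71: 10011100000110 → 1, fb=1
72: 00111000001101 → 0, fb=1
73: 01110000011011 → 0, fb=0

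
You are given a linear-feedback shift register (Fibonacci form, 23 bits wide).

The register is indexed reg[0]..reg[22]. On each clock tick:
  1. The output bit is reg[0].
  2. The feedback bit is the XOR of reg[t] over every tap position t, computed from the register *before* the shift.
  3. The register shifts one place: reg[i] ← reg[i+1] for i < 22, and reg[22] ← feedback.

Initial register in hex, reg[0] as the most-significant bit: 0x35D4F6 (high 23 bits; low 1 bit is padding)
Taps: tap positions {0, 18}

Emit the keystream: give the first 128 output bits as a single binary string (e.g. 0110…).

00110101110101001111011111010101000000011110000010101111011110000000000101010100010100101001011000011000011001100001110011010110

step | reg (before) | out | fb
   0 | 00110101110101001111011 | 0 | 1
   1 | 01101011101010011110111 | 0 | 1
   2 | 11010111010100111101111 | 1 | 1
   3 | 10101110101001111011111 | 1 | 0
   4 | 01011101010011110111110 | 0 | 1
   5 | 10111010100111101111101 | 1 | 0
   6 | 01110101001111011111010 | 0 | 1
   7 | 11101010011110111110101 | 1 | 0
   8 | 11010100111101111101010 | 1 | 1
   9 | 10101001111011111010101 | 1 | 0
  10 | 01010011110111110101010 | 0 | 0
  11 | 10100111101111101010100 | 1 | 0
  12 | 01001111011111010101000 | 0 | 0
  13 | 10011110111110101010000 | 1 | 0
  14 | 00111101111101010100000 | 0 | 0
  15 | 01111011111010101000000 | 0 | 0
  16 | 11110111110101010000000 | 1 | 1
  17 | 11101111101010100000001 | 1 | 1
  18 | 11011111010101000000011 | 1 | 1
  19 | 10111110101010000000111 | 1 | 1
  20 | 01111101010100000001111 | 0 | 0
  21 | 11111010101000000011110 | 1 | 0
  22 | 11110101010000000111100 | 1 | 0
  23 | 11101010100000001111000 | 1 | 0
  24 | 11010101000000011110000 | 1 | 0
  25 | 10101010000000111100000 | 1 | 1
  26 | 01010100000001111000001 | 0 | 0
  27 | 10101000000011110000010 | 1 | 1
  28 | 01010000000111100000101 | 0 | 0
  29 | 10100000001111000001010 | 1 | 1
  30 | 01000000011110000010101 | 0 | 1
  31 | 10000000111100000101011 | 1 | 1
  32 | 00000001111000001010111 | 0 | 1
  33 | 00000011110000010101111 | 0 | 0
  34 | 00000111100000101011110 | 0 | 1
  35 | 00001111000001010111101 | 0 | 1
  36 | 00011110000010101111011 | 0 | 1
  37 | 00111100000101011110111 | 0 | 1
  38 | 01111000001010111101111 | 0 | 0
  39 | 11110000010101111011110 | 1 | 0
  40 | 11100000101011110111100 | 1 | 0
  41 | 11000001010111101111000 | 1 | 0
  42 | 10000010101111011110000 | 1 | 0
  43 | 00000101011110111100000 | 0 | 0
  44 | 00001010111101111000000 | 0 | 0
  45 | 00010101111011110000000 | 0 | 0
  46 | 00101011110111100000000 | 0 | 0
  47 | 01010111101111000000000 | 0 | 0
  48 | 10101111011110000000000 | 1 | 1
  49 | 01011110111100000000001 | 0 | 0
  50 | 10111101111000000000010 | 1 | 1
  51 | 01111011110000000000101 | 0 | 0
  52 | 11110111100000000001010 | 1 | 1
  53 | 11101111000000000010101 | 1 | 0
  54 | 11011110000000000101010 | 1 | 1
  55 | 10111100000000001010101 | 1 | 0
  56 | 01111000000000010101010 | 0 | 0
  57 | 11110000000000101010100 | 1 | 0
  58 | 11100000000001010101000 | 1 | 1
  59 | 11000000000010101010001 | 1 | 0
  60 | 10000000000101010100010 | 1 | 1
  61 | 00000000001010101000101 | 0 | 0
  62 | 00000000010101010001010 | 0 | 0
  63 | 00000000101010100010100 | 0 | 1
  64 | 00000001010101000101001 | 0 | 0
  65 | 00000010101010001010010 | 0 | 1
  66 | 00000101010100010100101 | 0 | 0
  67 | 00001010101000101001010 | 0 | 0
  68 | 00010101010001010010100 | 0 | 1
  69 | 00101010100010100101001 | 0 | 0
  70 | 01010101000101001010010 | 0 | 1
  71 | 10101010001010010100101 | 1 | 1
  72 | 01010100010100101001011 | 0 | 0
  73 | 10101000101001010010110 | 1 | 0
  74 | 01010001010010100101100 | 0 | 0
  75 | 10100010100101001011000 | 1 | 0
  76 | 01000101001010010110000 | 0 | 1
  77 | 10001010010100101100001 | 1 | 1
  78 | 00010100101001011000011 | 0 | 0
  79 | 00101001010010110000110 | 0 | 0
  80 | 01010010100101100001100 | 0 | 0
  81 | 10100101001011000011000 | 1 | 0
  82 | 01001010010110000110000 | 0 | 1
  83 | 10010100101100001100001 | 1 | 1
  84 | 00101001011000011000011 | 0 | 0
  85 | 01010010110000110000110 | 0 | 0
  86 | 10100101100001100001100 | 1 | 1
  87 | 01001011000011000011001 | 0 | 1
  88 | 10010110000110000110011 | 1 | 0
  89 | 00101100001100001100110 | 0 | 0
  90 | 01011000011000011001100 | 0 | 0
  91 | 10110000110000110011000 | 1 | 0
  92 | 01100001100001100110000 | 0 | 1
  93 | 11000011000011001100001 | 1 | 1
  94 | 10000110000110011000011 | 1 | 1
  95 | 00001100001100110000111 | 0 | 0
  96 | 00011000011001100001110 | 0 | 0
  97 | 00110000110011000011100 | 0 | 1
  98 | 01100001100110000111001 | 0 | 1
  99 | 11000011001100001110011 | 1 | 0
 100 | 10000110011000011100110 | 1 | 1
 101 | 00001100110000111001101 | 0 | 0
 102 | 00011001100001110011010 | 0 | 1
 103 | 00110011000011100110101 | 0 | 1
 104 | 01100110000111001101011 | 0 | 0
 105 | 11001100001110011010110 | 1 | 0
 106 | 10011000011100110101100 | 1 | 1
 107 | 00110000111001101011001 | 0 | 1
 108 | 01100001110011010110011 | 0 | 1
 109 | 11000011100110101100111 | 1 | 1
 110 | 10000111001101011001111 | 1 | 1
 111 | 00001110011010110011111 | 0 | 1
 112 | 00011100110101100111111 | 0 | 1
 113 | 00111001101011001111111 | 0 | 1
 114 | 01110011010110011111111 | 0 | 1
 115 | 11100110101100111111111 | 1 | 0
 116 | 11001101011001111111110 | 1 | 0
 117 | 10011010110011111111100 | 1 | 0
 118 | 00110101100111111111000 | 0 | 1
 119 | 01101011001111111110001 | 0 | 1
 120 | 11010110011111111100011 | 1 | 1
 121 | 10101100111111111000111 | 1 | 1
 122 | 01011001111111110001111 | 0 | 0
 123 | 10110011111111100011110 | 1 | 0
 124 | 01100111111111000111100 | 0 | 1
 125 | 11001111111110001111001 | 1 | 0
 126 | 10011111111100011110010 | 1 | 0
 127 | 00111111111000111100100 | 0 | 0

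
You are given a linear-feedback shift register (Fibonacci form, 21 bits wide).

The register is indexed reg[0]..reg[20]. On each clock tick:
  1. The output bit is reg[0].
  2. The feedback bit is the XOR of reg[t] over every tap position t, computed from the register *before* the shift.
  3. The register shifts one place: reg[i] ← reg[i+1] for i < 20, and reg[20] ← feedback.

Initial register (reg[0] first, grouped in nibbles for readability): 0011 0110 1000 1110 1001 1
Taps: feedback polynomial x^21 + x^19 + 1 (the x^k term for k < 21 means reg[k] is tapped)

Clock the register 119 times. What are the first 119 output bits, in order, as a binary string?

00110110100011101001111000111010110001011001010011101101011100001000011011011100101011111100011100101110110011010110000

k : reg_k → out_k, fb_k
0: 001101101000111010011 → 0, fb=1
1: 011011010001110100111 → 0, fb=1
2: 110110100011101001111 → 1, fb=0
3: 101101000111010011110 → 1, fb=0
4: 011010001110100111100 → 0, fb=0
5: 110100011101001111000 → 1, fb=1
6: 101000111010011110001 → 1, fb=1
7: 010001110100111100011 → 0, fb=1
8: 100011101001111000111 → 1, fb=0
9: 000111010011110001110 → 0, fb=1
10: 001110100111100011101 → 0, fb=0
11: 011101001111000111010 → 0, fb=1
12: 111010011110001110101 → 1, fb=1
13: 110100111100011101011 → 1, fb=0
14: 101001111000111010110 → 1, fb=0
15: 010011110001110101100 → 0, fb=0
16: 100111100011101011000 → 1, fb=1
17: 001111000111010110001 → 0, fb=0
18: 011110001110101100010 → 0, fb=1
19: 111100011101011000101 → 1, fb=1
20: 111000111010110001011 → 1, fb=0
21: 110001110101100010110 → 1, fb=0
22: 100011101011000101100 → 1, fb=1
23: 000111010110001011001 → 0, fb=0
24: 001110101100010110010 → 0, fb=1
25: 011101011000101100101 → 0, fb=0
26: 111010110001011001010 → 1, fb=0
27: 110101100010110010100 → 1, fb=1
28: 101011000101100101001 → 1, fb=1
29: 010110001011001010011 → 0, fb=1
30: 101100010110010100111 → 1, fb=0
31: 011000101100101001110 → 0, fb=1
32: 110001011001010011101 → 1, fb=1
33: 100010110010100111011 → 1, fb=0
34: 000101100101001110110 → 0, fb=1
35: 001011001010011101101 → 0, fb=0
36: 010110010100111011010 → 0, fb=1
37: 101100101001110110101 → 1, fb=1
38: 011001010011101101011 → 0, fb=1
39: 110010100111011010111 → 1, fb=0
40: 100101001110110101110 → 1, fb=0
41: 001010011101101011100 → 0, fb=0
42: 010100111011010111000 → 0, fb=0
43: 101001110110101110000 → 1, fb=1
44: 010011101101011100001 → 0, fb=0
45: 100111011010111000010 → 1, fb=0
46: 001110110101110000100 → 0, fb=0
47: 011101101011100001000 → 0, fb=0
48: 111011010111000010000 → 1, fb=1
49: 110110101110000100001 → 1, fb=1
50: 101101011100001000011 → 1, fb=0
51: 011010111000010000110 → 0, fb=1
52: 110101110000100001101 → 1, fb=1
53: 101011100001000011011 → 1, fb=0
54: 010111000010000110110 → 0, fb=1
55: 101110000100001101101 → 1, fb=1
56: 011100001000011011011 → 0, fb=1
57: 111000010000110110111 → 1, fb=0
58: 110000100001101101110 → 1, fb=0
59: 100001000011011011100 → 1, fb=1
60: 000010000110110111001 → 0, fb=0
61: 000100001101101110010 → 0, fb=1
62: 001000011011011100101 → 0, fb=0
63: 010000110110111001010 → 0, fb=1
64: 100001101101110010101 → 1, fb=1
65: 000011011011100101011 → 0, fb=1
66: 000110110111001010111 → 0, fb=1
67: 001101101110010101111 → 0, fb=1
68: 011011011100101011111 → 0, fb=1
69: 110110111001010111111 → 1, fb=0
70: 101101110010101111110 → 1, fb=0
71: 011011100101011111100 → 0, fb=0
72: 110111001010111111000 → 1, fb=1
73: 101110010101111110001 → 1, fb=1
74: 011100101011111100011 → 0, fb=1
75: 111001010111111000111 → 1, fb=0
76: 110010101111110001110 → 1, fb=0
77: 100101011111100011100 → 1, fb=1
78: 001010111111000111001 → 0, fb=0
79: 010101111110001110010 → 0, fb=1
80: 101011111100011100101 → 1, fb=1
81: 010111111000111001011 → 0, fb=1
82: 101111110001110010111 → 1, fb=0
83: 011111100011100101110 → 0, fb=1
84: 111111000111001011101 → 1, fb=1
85: 111110001110010111011 → 1, fb=0
86: 111100011100101110110 → 1, fb=0
87: 111000111001011101100 → 1, fb=1
88: 110001110010111011001 → 1, fb=1
89: 100011100101110110011 → 1, fb=0
90: 000111001011101100110 → 0, fb=1
91: 001110010111011001101 → 0, fb=0
92: 011100101110110011010 → 0, fb=1
93: 111001011101100110101 → 1, fb=1
94: 110010111011001101011 → 1, fb=0
95: 100101110110011010110 → 1, fb=0
96: 001011101100110101100 → 0, fb=0
97: 010111011001101011000 → 0, fb=0
98: 101110110011010110000 → 1, fb=1
99: 011101100110101100001 → 0, fb=0
100: 111011001101011000010 → 1, fb=0
101: 110110011010110000100 → 1, fb=1
102: 101100110101100001001 → 1, fb=1
103: 011001101011000010011 → 0, fb=1
104: 110011010110000100111 → 1, fb=0
105: 100110101100001001110 → 1, fb=0
106: 001101011000010011100 → 0, fb=0
107: 011010110000100111000 → 0, fb=0
108: 110101100001001110000 → 1, fb=1
109: 101011000010011100001 → 1, fb=1
110: 010110000100111000011 → 0, fb=1
111: 101100001001110000111 → 1, fb=0
112: 011000010011100001110 → 0, fb=1
113: 110000100111000011101 → 1, fb=1
114: 100001001110000111011 → 1, fb=0
115: 000010011100001110110 → 0, fb=1
116: 000100111000011101101 → 0, fb=0
117: 001001110000111011010 → 0, fb=1
118: 010011100001110110101 → 0, fb=0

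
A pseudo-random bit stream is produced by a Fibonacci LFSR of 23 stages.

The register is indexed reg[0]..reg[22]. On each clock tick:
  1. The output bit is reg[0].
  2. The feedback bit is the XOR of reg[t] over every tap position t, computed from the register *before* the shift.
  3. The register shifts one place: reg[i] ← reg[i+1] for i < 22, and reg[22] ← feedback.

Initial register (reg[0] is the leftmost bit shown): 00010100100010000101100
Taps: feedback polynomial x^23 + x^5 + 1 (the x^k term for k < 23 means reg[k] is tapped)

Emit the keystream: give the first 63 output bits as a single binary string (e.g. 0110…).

step | reg (before) | out | fb
   0 | 00010100100010000101100 | 0 | 1
   1 | 00101001000100001011001 | 0 | 0
   2 | 01010010001000010110010 | 0 | 0
   3 | 10100100010000101100100 | 1 | 0
   4 | 01001000100001011001000 | 0 | 0
   5 | 10010001000010110010000 | 1 | 1
   6 | 00100010000101100100001 | 0 | 0
   7 | 01000100001011001000010 | 0 | 1
   8 | 10001000010110010000101 | 1 | 1
   9 | 00010000101100100001011 | 0 | 0
  10 | 00100001011001000010110 | 0 | 0
  11 | 01000010110010000101100 | 0 | 0
  12 | 10000101100100001011000 | 1 | 0
  13 | 00001011001000010110000 | 0 | 0
  14 | 00010110010000101100000 | 0 | 1
  15 | 00101100100001011000001 | 0 | 1
  16 | 01011001000010110000011 | 0 | 0
  17 | 10110010000101100000110 | 1 | 1
  18 | 01100100001011000001101 | 0 | 1
  19 | 11001000010110000011011 | 1 | 1
  20 | 10010000101100000110111 | 1 | 1
  21 | 00100001011000001101111 | 0 | 0
  22 | 01000010110000011011110 | 0 | 0
  23 | 10000101100000110111100 | 1 | 0
  24 | 00001011000001101111000 | 0 | 0
  25 | 00010110000011011110000 | 0 | 1
  26 | 00101100000110111100001 | 0 | 1
  27 | 01011000001101111000011 | 0 | 0
  28 | 10110000011011110000110 | 1 | 1
  29 | 01100000110111100001101 | 0 | 0
  30 | 11000001101111000011010 | 1 | 1
  31 | 10000011011110000110101 | 1 | 1
  32 | 00000110111100001101011 | 0 | 1
  33 | 00001101111000011010111 | 0 | 1
  34 | 00011011110000110101111 | 0 | 0
  35 | 00110111100001101011110 | 0 | 1
  36 | 01101111000011010111101 | 0 | 1
  37 | 11011110000110101111011 | 1 | 0
  38 | 10111100001101011110110 | 1 | 0
  39 | 01111000011010111101100 | 0 | 0
  40 | 11110000110101111011000 | 1 | 1
  41 | 11100001101011110110001 | 1 | 1
  42 | 11000011010111101100011 | 1 | 1
  43 | 10000110101111011000111 | 1 | 0
  44 | 00001101011110110001110 | 0 | 1
  45 | 00011010111101100011101 | 0 | 0
  46 | 00110101111011000111010 | 0 | 1
  47 | 01101011110110001110101 | 0 | 0
  48 | 11010111101100011101010 | 1 | 0
  49 | 10101111011000111010100 | 1 | 0
  50 | 01011110110001110101000 | 0 | 1
  51 | 10111101100011101010001 | 1 | 0
  52 | 01111011000111010100010 | 0 | 0
  53 | 11110110001110101000100 | 1 | 0
  54 | 11101100011101010001000 | 1 | 0
  55 | 11011000111010100010000 | 1 | 1
  56 | 10110001110101000100001 | 1 | 1
  57 | 01100011101010001000011 | 0 | 0
  58 | 11000111010100010000110 | 1 | 0
  59 | 10001110101000100001100 | 1 | 0
  60 | 00011101010001000011000 | 0 | 1
  61 | 00111010100010000110001 | 0 | 0
  62 | 01110101000100001100010 | 0 | 1

000101001000100001011001000010110000011011110000110101111011000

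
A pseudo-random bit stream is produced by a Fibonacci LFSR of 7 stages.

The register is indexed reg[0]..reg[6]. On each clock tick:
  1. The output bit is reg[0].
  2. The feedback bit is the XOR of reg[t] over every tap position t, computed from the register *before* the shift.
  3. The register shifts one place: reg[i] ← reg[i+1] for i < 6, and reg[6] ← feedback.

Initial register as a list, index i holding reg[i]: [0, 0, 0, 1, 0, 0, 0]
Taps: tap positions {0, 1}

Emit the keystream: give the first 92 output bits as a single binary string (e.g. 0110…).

00010000011000010100011110010001011001110101001111101000011100010010011011010110111101100011

tick  register→output (feedback)
  0  0001000→0 (0)
  1  0010000→0 (0)
  2  0100000→0 (1)
  3  1000001→1 (1)
  4  0000011→0 (0)
  5  0000110→0 (0)
  6  0001100→0 (0)
  7  0011000→0 (0)
  8  0110000→0 (1)
  9  1100001→1 (0)
 10  1000010→1 (1)
 11  0000101→0 (0)
 12  0001010→0 (0)
 13  0010100→0 (0)
 14  0101000→0 (1)
 15  1010001→1 (1)
 16  0100011→0 (1)
 17  1000111→1 (1)
 18  0001111→0 (0)
 19  0011110→0 (0)
 20  0111100→0 (1)
 21  1111001→1 (0)
 22  1110010→1 (0)
 23  1100100→1 (0)
 24  1001000→1 (1)
 25  0010001→0 (0)
 26  0100010→0 (1)
 27  1000101→1 (1)
 28  0001011→0 (0)
 29  0010110→0 (0)
 30  0101100→0 (1)
 31  1011001→1 (1)
 32  0110011→0 (1)
 33  1100111→1 (0)
 34  1001110→1 (1)
 35  0011101→0 (0)
 36  0111010→0 (1)
 37  1110101→1 (0)
 38  1101010→1 (0)
 39  1010100→1 (1)
 40  0101001→0 (1)
 41  1010011→1 (1)
 42  0100111→0 (1)
 43  1001111→1 (1)
 44  0011111→0 (0)
 45  0111110→0 (1)
 46  1111101→1 (0)
 47  1111010→1 (0)
 48  1110100→1 (0)
 49  1101000→1 (0)
 50  1010000→1 (1)
 51  0100001→0 (1)
 52  1000011→1 (1)
 53  0000111→0 (0)
 54  0001110→0 (0)
 55  0011100→0 (0)
 56  0111000→0 (1)
 57  1110001→1 (0)
 58  1100010→1 (0)
 59  1000100→1 (1)
 60  0001001→0 (0)
 61  0010010→0 (0)
 62  0100100→0 (1)
 63  1001001→1 (1)
 64  0010011→0 (0)
 65  0100110→0 (1)
 66  1001101→1 (1)
 67  0011011→0 (0)
 68  0110110→0 (1)
 69  1101101→1 (0)
 70  1011010→1 (1)
 71  0110101→0 (1)
 72  1101011→1 (0)
 73  1010110→1 (1)
 74  0101101→0 (1)
 75  1011011→1 (1)
 76  0110111→0 (1)
 77  1101111→1 (0)
 78  1011110→1 (1)
 79  0111101→0 (1)
 80  1111011→1 (0)
 81  1110110→1 (0)
 82  1101100→1 (0)
 83  1011000→1 (1)
 84  0110001→0 (1)
 85  1100011→1 (0)
 86  1000110→1 (1)
 87  0001101→0 (0)
 88  0011010→0 (0)
 89  0110100→0 (1)
 90  1101001→1 (0)
 91  1010010→1 (1)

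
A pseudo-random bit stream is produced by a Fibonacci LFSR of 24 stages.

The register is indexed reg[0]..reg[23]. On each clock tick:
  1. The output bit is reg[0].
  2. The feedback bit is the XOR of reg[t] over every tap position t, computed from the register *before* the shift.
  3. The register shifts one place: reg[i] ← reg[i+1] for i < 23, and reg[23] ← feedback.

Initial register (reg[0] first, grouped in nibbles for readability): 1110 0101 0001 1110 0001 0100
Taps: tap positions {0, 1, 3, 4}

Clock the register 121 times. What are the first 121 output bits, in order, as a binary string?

k : reg_k → out_k, fb_k
0: 111001010001111000010100 → 1, fb=0
1: 110010100011110000101000 → 1, fb=1
2: 100101000111100001010001 → 1, fb=0
3: 001010001111000010100010 → 0, fb=1
4: 010100011110000101000101 → 0, fb=0
5: 101000111100001010001010 → 1, fb=1
6: 010001111000010100010101 → 0, fb=1
7: 100011110000101000101011 → 1, fb=0
8: 000111100001010001010110 → 0, fb=0
9: 001111000010100010101100 → 0, fb=0
10: 011110000101000101011000 → 0, fb=1
11: 111100001010001010110001 → 1, fb=1
12: 111000010100010101100011 → 1, fb=0
13: 110000101000101011000110 → 1, fb=0
14: 100001010001010110001100 → 1, fb=1
15: 000010100010101100011001 → 0, fb=1
16: 000101000101011000110011 → 0, fb=1
17: 001010001010110001100111 → 0, fb=1
18: 010100010101100011001111 → 0, fb=0
19: 101000101011000110011110 → 1, fb=1
20: 010001010110001100111101 → 0, fb=1
21: 100010101100011001111011 → 1, fb=0
22: 000101011000110011110110 → 0, fb=1
23: 001010110001100111101101 → 0, fb=1
24: 010101100011001111011011 → 0, fb=0
25: 101011000110011110110110 → 1, fb=0
26: 010110001100111101101100 → 0, fb=1
27: 101100011001111011011001 → 1, fb=0
28: 011000110011110110110010 → 0, fb=1
29: 110001100111101101100101 → 1, fb=0
30: 100011001111011011001010 → 1, fb=0
31: 000110011110110110010100 → 0, fb=0
32: 001100111101101100101000 → 0, fb=1
33: 011001111011011001010001 → 0, fb=1
34: 110011110110110010100011 → 1, fb=1
35: 100111101101100101000111 → 1, fb=1
36: 001111011011001010001111 → 0, fb=0
37: 011110110110010100011110 → 0, fb=1
38: 111101101100101000111101 → 1, fb=1
39: 111011011001010001111011 → 1, fb=1
40: 110110110010100011110111 → 1, fb=0
41: 101101100101000111101110 → 1, fb=0
42: 011011001010001111011100 → 0, fb=0
43: 110110010100011110111000 → 1, fb=0
44: 101100101000111101110000 → 1, fb=0
45: 011001010001111011100000 → 0, fb=1
46: 110010100011110111000001 → 1, fb=1
47: 100101000111101110000011 → 1, fb=0
48: 001010001111011100000110 → 0, fb=1
49: 010100011110111000001101 → 0, fb=0
50: 101000111101110000011010 → 1, fb=1
51: 010001111011100000110101 → 0, fb=1
52: 100011110111000001101011 → 1, fb=0
53: 000111101110000011010110 → 0, fb=0
54: 001111011100000110101100 → 0, fb=0
55: 011110111000001101011000 → 0, fb=1
56: 111101110000011010110001 → 1, fb=1
57: 111011100000110101100011 → 1, fb=1
58: 110111000001101011000111 → 1, fb=0
59: 101110000011010110001110 → 1, fb=1
60: 011100000110101100011101 → 0, fb=0
61: 111000001101011000111010 → 1, fb=0
62: 110000011010110001110100 → 1, fb=0
63: 100000110101100011101000 → 1, fb=1
64: 000001101011000111010001 → 0, fb=0
65: 000011010110001110100010 → 0, fb=1
66: 000110101100011101000101 → 0, fb=0
67: 001101011000111010001010 → 0, fb=1
68: 011010110001110100010101 → 0, fb=0
69: 110101100011101000101010 → 1, fb=1
70: 101011000111010001010101 → 1, fb=0
71: 010110001110100010101010 → 0, fb=1
72: 101100011101000101010101 → 1, fb=0
73: 011000111010001010101010 → 0, fb=1
74: 110001110100010101010101 → 1, fb=0
75: 100011101000101010101010 → 1, fb=0
76: 000111010001010101010100 → 0, fb=0
77: 001110100010101010101000 → 0, fb=0
78: 011101000101010101010000 → 0, fb=0
79: 111010001010101010100000 → 1, fb=1
80: 110100010101010101000001 → 1, fb=1
81: 101000101010101010000011 → 1, fb=1
82: 010001010101010100000111 → 0, fb=1
83: 100010101010101000001111 → 1, fb=0
84: 000101010101010000011110 → 0, fb=1
85: 001010101010100000111101 → 0, fb=1
86: 010101010101000001111011 → 0, fb=0
87: 101010101010000011110110 → 1, fb=0
88: 010101010100000111101100 → 0, fb=0
89: 101010101000001111011000 → 1, fb=0
90: 010101010000011110110000 → 0, fb=0
91: 101010100000111101100000 → 1, fb=0
92: 010101000001111011000000 → 0, fb=0
93: 101010000011110110000000 → 1, fb=0
94: 010100000111101100000000 → 0, fb=0
95: 101000001111011000000000 → 1, fb=1
96: 010000011110110000000001 → 0, fb=1
97: 100000111101100000000011 → 1, fb=1
98: 000001111011000000000111 → 0, fb=0
99: 000011110110000000001110 → 0, fb=1
100: 000111101100000000011101 → 0, fb=0
101: 001111011000000000111010 → 0, fb=0
102: 011110110000000001110100 → 0, fb=1
103: 111101100000000011101001 → 1, fb=1
104: 111011000000000111010011 → 1, fb=1
105: 110110000000001110100111 → 1, fb=0
106: 101100000000011101001110 → 1, fb=0
107: 011000000000111010011100 → 0, fb=1
108: 110000000001110100111001 → 1, fb=0
109: 100000000011101001110010 → 1, fb=1
110: 000000000111010011100101 → 0, fb=0
111: 000000001110100111001010 → 0, fb=0
112: 000000011101001110010100 → 0, fb=0
113: 000000111010011100101000 → 0, fb=0
114: 000001110100111001010000 → 0, fb=0
115: 000011101001110010100000 → 0, fb=1
116: 000111010011100101000001 → 0, fb=0
117: 001110100111001010000010 → 0, fb=0
118: 011101001110010100000100 → 0, fb=0
119: 111010011100101000001000 → 1, fb=1
120: 110100111001010000010001 → 1, fb=1

1110010100011110000101000101011000110011110110110010100011110111000001101011000111010001010101010100000111101100000000011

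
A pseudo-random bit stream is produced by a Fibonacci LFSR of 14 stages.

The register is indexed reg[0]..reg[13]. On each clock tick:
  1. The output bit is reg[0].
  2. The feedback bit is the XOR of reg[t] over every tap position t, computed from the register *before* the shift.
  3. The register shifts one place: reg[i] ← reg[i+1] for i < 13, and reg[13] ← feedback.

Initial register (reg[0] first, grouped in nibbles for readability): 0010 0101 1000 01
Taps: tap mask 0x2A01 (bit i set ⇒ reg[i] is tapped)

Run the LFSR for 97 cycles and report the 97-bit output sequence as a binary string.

0010010110000111100100001111101101011100111001001000010111111100010101010101111110010010110111011

step | reg (before) | out | fb
   0 | 00100101100001 | 0 | 1
   1 | 01001011000011 | 0 | 1
   2 | 10010110000111 | 1 | 1
   3 | 00101100001111 | 0 | 0
   4 | 01011000011110 | 0 | 0
   5 | 10110000111100 | 1 | 1
   6 | 01100001111001 | 0 | 0
   7 | 11000011110010 | 1 | 0
   8 | 10000111100100 | 1 | 0
   9 | 00001111001000 | 0 | 0
  10 | 00011110010000 | 0 | 1
  11 | 00111100100001 | 0 | 1
  12 | 01111001000011 | 0 | 1
  13 | 11110010000111 | 1 | 1
  14 | 11100100001111 | 1 | 1
  15 | 11001000011111 | 1 | 0
  16 | 10010000111110 | 1 | 1
  17 | 00100001111101 | 0 | 1
  18 | 01000011111011 | 0 | 0
  19 | 10000111110110 | 1 | 1
  20 | 00001111101101 | 0 | 0
  21 | 00011111011010 | 0 | 1
  22 | 00111110110101 | 0 | 1
  23 | 01111101101011 | 0 | 1
  24 | 11111011010111 | 1 | 0
  25 | 11110110101110 | 1 | 0
  26 | 11101101011100 | 1 | 1
  27 | 11011010111001 | 1 | 1
  28 | 10110101110011 | 1 | 1
  29 | 01101011100111 | 0 | 0
  30 | 11010111001110 | 1 | 0
  31 | 10101110011100 | 1 | 1
  32 | 01011100111001 | 0 | 0
  33 | 10111001110010 | 1 | 0
  34 | 01110011100100 | 0 | 1
  35 | 11100111001001 | 1 | 0
  36 | 11001110010010 | 1 | 0
  37 | 10011100100100 | 1 | 0
  38 | 00111001001000 | 0 | 0
  39 | 01110010010000 | 0 | 1
  40 | 11100100100001 | 1 | 0
  41 | 11001001000010 | 1 | 1
  42 | 10010010000101 | 1 | 1
  43 | 00100100001011 | 0 | 1
  44 | 01001000010111 | 0 | 1
  45 | 10010000101111 | 1 | 1
  46 | 00100001011111 | 0 | 1
  47 | 01000010111111 | 0 | 1
  48 | 10000101111111 | 1 | 0
  49 | 00001011111110 | 0 | 0
  50 | 00010111111100 | 0 | 0
  51 | 00101111111000 | 0 | 1
  52 | 01011111110001 | 0 | 0
  53 | 10111111100010 | 1 | 1
  54 | 01111111000101 | 0 | 0
  55 | 11111110001010 | 1 | 1
  56 | 11111100010101 | 1 | 0
  57 | 11111000101010 | 1 | 1
  58 | 11110001010101 | 1 | 0
  59 | 11100010101010 | 1 | 1
  60 | 11000101010101 | 1 | 0
  61 | 10001010101010 | 1 | 1
  62 | 00010101010101 | 0 | 1
  63 | 00101010101011 | 0 | 1
  64 | 01010101010111 | 0 | 1
  65 | 10101010101111 | 1 | 1
  66 | 01010101011111 | 0 | 1
  67 | 10101010111111 | 1 | 0
  68 | 01010101111110 | 0 | 0
  69 | 10101011111100 | 1 | 1
  70 | 01010111111001 | 0 | 0
  71 | 10101111110010 | 1 | 0
  72 | 01011111100100 | 0 | 1
  73 | 10111111001001 | 1 | 0
  74 | 01111110010010 | 0 | 1
  75 | 11111100100101 | 1 | 1
  76 | 11111001001011 | 1 | 0
  77 | 11110010010110 | 1 | 1
  78 | 11100100101101 | 1 | 1
  79 | 11001001011011 | 1 | 1
  80 | 10010010110111 | 1 | 0
  81 | 00100101101110 | 0 | 1
  82 | 01001011011101 | 0 | 1
  83 | 10010110111011 | 1 | 1
  84 | 00101101110111 | 0 | 1
  85 | 01011011101111 | 0 | 0
  86 | 10110111011110 | 1 | 1
  87 | 01101110111101 | 0 | 1
  88 | 11011101111011 | 1 | 1
  89 | 10111011110111 | 1 | 0
  90 | 01110111101110 | 0 | 1
  91 | 11101111011101 | 1 | 0
  92 | 11011110111010 | 1 | 0
  93 | 10111101110100 | 1 | 1
  94 | 01111011101001 | 0 | 1
  95 | 11110111010011 | 1 | 1
  96 | 11101110100111 | 1 | 1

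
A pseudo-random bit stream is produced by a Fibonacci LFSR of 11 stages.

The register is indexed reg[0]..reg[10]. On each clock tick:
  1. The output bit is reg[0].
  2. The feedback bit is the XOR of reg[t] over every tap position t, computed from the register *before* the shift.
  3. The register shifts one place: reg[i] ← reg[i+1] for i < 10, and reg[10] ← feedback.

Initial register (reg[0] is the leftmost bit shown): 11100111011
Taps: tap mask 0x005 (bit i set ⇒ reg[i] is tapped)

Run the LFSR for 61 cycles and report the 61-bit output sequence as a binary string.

1110011101101111010110100100011001101011111110001000001101010

k : reg_k → out_k, fb_k
0: 11100111011 → 1, fb=0
1: 11001110110 → 1, fb=1
2: 10011101101 → 1, fb=1
3: 00111011011 → 0, fb=1
4: 01110110111 → 0, fb=1
5: 11101101111 → 1, fb=0
6: 11011011110 → 1, fb=1
7: 10110111101 → 1, fb=0
8: 01101111010 → 0, fb=1
9: 11011110101 → 1, fb=1
10: 10111101011 → 1, fb=0
11: 01111010110 → 0, fb=1
12: 11110101101 → 1, fb=0
13: 11101011010 → 1, fb=0
14: 11010110100 → 1, fb=1
15: 10101101001 → 1, fb=0
16: 01011010010 → 0, fb=0
17: 10110100100 → 1, fb=0
18: 01101001000 → 0, fb=1
19: 11010010001 → 1, fb=1
20: 10100100011 → 1, fb=0
21: 01001000110 → 0, fb=0
22: 10010001100 → 1, fb=1
23: 00100011001 → 0, fb=1
24: 01000110011 → 0, fb=0
25: 10001100110 → 1, fb=1
26: 00011001101 → 0, fb=0
27: 00110011010 → 0, fb=1
28: 01100110101 → 0, fb=1
29: 11001101011 → 1, fb=1
30: 10011010111 → 1, fb=1
31: 00110101111 → 0, fb=1
32: 01101011111 → 0, fb=1
33: 11010111111 → 1, fb=1
34: 10101111111 → 1, fb=0
35: 01011111110 → 0, fb=0
36: 10111111100 → 1, fb=0
37: 01111111000 → 0, fb=1
38: 11111110001 → 1, fb=0
39: 11111100010 → 1, fb=0
40: 11111000100 → 1, fb=0
41: 11110001000 → 1, fb=0
42: 11100010000 → 1, fb=0
43: 11000100000 → 1, fb=1
44: 10001000001 → 1, fb=1
45: 00010000011 → 0, fb=0
46: 00100000110 → 0, fb=1
47: 01000001101 → 0, fb=0
48: 10000011010 → 1, fb=1
49: 00000110101 → 0, fb=0
50: 00001101010 → 0, fb=0
51: 00011010100 → 0, fb=0
52: 00110101000 → 0, fb=1
53: 01101010001 → 0, fb=1
54: 11010100011 → 1, fb=1
55: 10101000111 → 1, fb=0
56: 01010001110 → 0, fb=0
57: 10100011100 → 1, fb=0
58: 01000111000 → 0, fb=0
59: 10001110000 → 1, fb=1
60: 00011100001 → 0, fb=0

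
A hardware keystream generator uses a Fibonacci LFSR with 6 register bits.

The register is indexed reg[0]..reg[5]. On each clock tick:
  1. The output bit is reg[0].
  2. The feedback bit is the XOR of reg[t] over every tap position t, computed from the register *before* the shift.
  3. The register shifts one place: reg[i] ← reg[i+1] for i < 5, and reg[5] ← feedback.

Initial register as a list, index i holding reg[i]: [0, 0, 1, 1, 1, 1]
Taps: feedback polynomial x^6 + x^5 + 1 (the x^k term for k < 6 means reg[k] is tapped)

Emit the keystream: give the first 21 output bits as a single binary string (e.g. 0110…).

tick  register→output (feedback)
  0  001111→0 (1)
  1  011111→0 (1)
  2  111111→1 (0)
  3  111110→1 (1)
  4  111101→1 (0)
  5  111010→1 (1)
  6  110101→1 (0)
  7  101010→1 (1)
  8  010101→0 (1)
  9  101011→1 (0)
 10  010110→0 (0)
 11  101100→1 (1)
 12  011001→0 (1)
 13  110011→1 (0)
 14  100110→1 (1)
 15  001101→0 (1)
 16  011011→0 (1)
 17  110111→1 (0)
 18  101110→1 (1)
 19  011101→0 (1)
 20  111011→1 (0)

001111110101011001101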